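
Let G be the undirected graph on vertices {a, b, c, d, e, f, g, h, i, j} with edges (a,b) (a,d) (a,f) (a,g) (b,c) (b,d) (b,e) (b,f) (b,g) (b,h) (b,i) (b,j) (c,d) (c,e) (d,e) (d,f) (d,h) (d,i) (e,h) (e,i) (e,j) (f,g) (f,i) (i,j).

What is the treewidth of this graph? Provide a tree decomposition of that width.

Each bag holds 4 vertices, so the decomposition has width 3, which upper-bounds the treewidth. Conversely, {a, b, d, f} is a clique of size 4, and the vertices of any clique must share a bag in every tree decomposition; so some bag has ≥ 4 vertices and tw(G) ≥ 3. The upper and lower bounds meet at 3, so that is the treewidth.

Treewidth 3.
One such decomposition:
Bags: B1 = {b, d, f, i}  B2 = {b, d, e, i}  B3 = {a, b, d, f}  B4 = {b, d, e, h}  B5 = {a, b, f, g}  B6 = {b, e, i, j}  B7 = {b, c, d, e}
Tree: B1–B2, B1–B3, B2–B4, B3–B5, B2–B6, B4–B7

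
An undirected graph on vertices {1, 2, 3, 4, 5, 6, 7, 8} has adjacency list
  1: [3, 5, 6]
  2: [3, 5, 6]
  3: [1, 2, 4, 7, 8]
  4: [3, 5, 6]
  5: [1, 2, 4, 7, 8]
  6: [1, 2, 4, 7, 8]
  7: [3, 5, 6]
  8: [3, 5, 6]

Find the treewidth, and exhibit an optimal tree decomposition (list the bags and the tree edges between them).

Every bag has size at most 4, so the width is 4 − 1 = 3 and tw(G) ≤ 3. For the lower bound: the 4 vertex sets {3,8}, {4,5}, {6}, {1} are disjoint, each induces a connected subgraph, and every pair is joined by at least one edge of G. Contracting each set to a single vertex therefore yields K_{4} as a minor, and since treewidth is minor-monotone, tw(G) ≥ tw(K_{4}) = 3. Combining the bounds, tw(G) = 3.

Treewidth 3.
One such decomposition:
Bags: B1 = {3, 5, 6, 8}  B2 = {3, 4, 5, 6}  B3 = {1, 3, 5, 6}  B4 = {3, 5, 6, 7}  B5 = {2, 3, 5, 6}
Tree: B1–B2, B2–B3, B3–B4, B4–B5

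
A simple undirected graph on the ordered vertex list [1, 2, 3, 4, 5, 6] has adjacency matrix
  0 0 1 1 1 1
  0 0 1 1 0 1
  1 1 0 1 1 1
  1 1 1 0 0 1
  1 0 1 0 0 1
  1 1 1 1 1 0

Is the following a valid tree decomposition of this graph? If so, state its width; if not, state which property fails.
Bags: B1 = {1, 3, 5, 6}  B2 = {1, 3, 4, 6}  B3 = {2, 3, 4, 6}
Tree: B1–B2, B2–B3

Yes; width 3.

Vertex coverage: the bags together contain {1, 2, 3, 4, 5, 6}, the full vertex set. Edge coverage: each edge of G has both endpoints in at least one bag. Running intersection: for every vertex, the bags containing it form a connected subtree. All three properties hold, so this is a valid tree decomposition of width max|bag| − 1 = 3, and hence tw(G) ≤ 3.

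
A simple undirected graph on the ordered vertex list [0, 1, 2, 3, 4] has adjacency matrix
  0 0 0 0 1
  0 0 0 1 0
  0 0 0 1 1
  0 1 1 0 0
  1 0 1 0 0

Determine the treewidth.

1

A width-1 tree decomposition is:
Bags: B1 = {0, 4}  B2 = {2, 4}  B3 = {2, 3}  B4 = {1, 3}
Tree: B1–B2, B2–B3, B3–B4
Each bag holds 2 vertices, so the decomposition has width 1, which upper-bounds the treewidth. Any graph with an edge has treewidth ≥ 1, and G has the edge 0–4. The upper and lower bounds meet at 1, so that is the treewidth.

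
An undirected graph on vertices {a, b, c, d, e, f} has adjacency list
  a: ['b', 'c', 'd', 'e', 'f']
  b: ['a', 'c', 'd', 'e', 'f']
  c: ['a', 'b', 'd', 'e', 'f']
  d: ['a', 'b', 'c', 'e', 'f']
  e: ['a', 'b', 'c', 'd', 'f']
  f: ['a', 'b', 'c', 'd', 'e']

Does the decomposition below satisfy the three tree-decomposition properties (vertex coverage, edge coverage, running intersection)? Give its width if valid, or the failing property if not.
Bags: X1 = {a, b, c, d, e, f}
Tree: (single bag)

Yes; width 5.

Vertex coverage: the bags together contain {a, b, c, d, e, f}, the full vertex set. Edge coverage: each edge of G has both endpoints in at least one bag. Running intersection: for every vertex, the bags containing it form a connected subtree. All three properties hold, so this is a valid tree decomposition of width max|bag| − 1 = 5, and hence tw(G) ≤ 5.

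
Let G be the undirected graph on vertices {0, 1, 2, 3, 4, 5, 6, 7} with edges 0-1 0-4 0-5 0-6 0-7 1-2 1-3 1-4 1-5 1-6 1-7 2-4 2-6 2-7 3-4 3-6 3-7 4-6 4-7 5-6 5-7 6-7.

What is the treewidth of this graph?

A width-4 tree decomposition is:
Bags: B1 = {1, 3, 4, 6, 7}  B2 = {0, 1, 4, 6, 7}  B3 = {0, 1, 5, 6, 7}  B4 = {1, 2, 4, 6, 7}
Tree: B1–B2, B2–B3, B1–B4
The largest bag has 5 vertices, giving width 4; this decomposition certifies tw(G) ≤ 4. Conversely, {0, 1, 4, 6, 7} is a clique of size 5, and the vertices of any clique must share a bag in every tree decomposition; so some bag has ≥ 5 vertices and tw(G) ≥ 4. Combining the bounds, tw(G) = 4.

4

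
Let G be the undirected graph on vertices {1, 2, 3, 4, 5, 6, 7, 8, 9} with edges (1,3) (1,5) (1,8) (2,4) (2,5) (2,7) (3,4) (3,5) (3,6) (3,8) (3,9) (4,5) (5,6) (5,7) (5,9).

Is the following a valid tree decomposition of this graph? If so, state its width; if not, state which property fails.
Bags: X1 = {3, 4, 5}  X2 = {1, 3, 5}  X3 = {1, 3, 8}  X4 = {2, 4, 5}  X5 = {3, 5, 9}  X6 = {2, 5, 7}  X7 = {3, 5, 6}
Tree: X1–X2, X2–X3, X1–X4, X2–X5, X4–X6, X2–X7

Yes; width 2.

Checking the three conditions: (i) the bags cover all of {1, 2, 3, 4, 5, 6, 7, 8, 9}; (ii) for each edge, some bag contains both endpoints; (iii) the bags containing any fixed vertex form a subtree. All hold, so the decomposition is valid with width 3 − 1 = 2.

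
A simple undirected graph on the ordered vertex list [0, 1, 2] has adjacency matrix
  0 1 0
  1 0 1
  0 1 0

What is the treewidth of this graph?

A width-1 tree decomposition is:
Bags: B1 = {1, 2}  B2 = {0, 1}
Tree: B1–B2
Each bag holds 2 vertices, so the decomposition has width 1, which upper-bounds the treewidth. G has an edge, so its treewidth is at least 1. Hence tw(G) = 1 exactly.

1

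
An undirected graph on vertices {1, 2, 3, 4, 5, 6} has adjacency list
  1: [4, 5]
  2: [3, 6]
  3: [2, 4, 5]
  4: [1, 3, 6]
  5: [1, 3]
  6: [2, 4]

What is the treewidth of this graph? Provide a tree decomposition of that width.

Every bag has size at most 3, so the width is 3 − 1 = 2 and tw(G) ≤ 2. The edges 1–5–3–4–1 form a cycle, so G is not a tree and its treewidth is at least 2. Hence tw(G) = 2 exactly.

Treewidth 2.
Bags: B1 = {1, 4, 5}  B2 = {3, 4, 5}  B3 = {3, 4, 6}  B4 = {2, 3, 6}
Tree: B1–B2, B2–B3, B3–B4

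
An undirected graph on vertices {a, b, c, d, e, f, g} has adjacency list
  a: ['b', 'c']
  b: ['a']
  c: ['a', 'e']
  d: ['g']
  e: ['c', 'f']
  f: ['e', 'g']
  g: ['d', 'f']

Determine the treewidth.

A width-1 tree decomposition is:
Bags: B1 = {d, g}  B2 = {f, g}  B3 = {e, f}  B4 = {c, e}  B5 = {a, c}  B6 = {a, b}
Tree: B1–B2, B2–B3, B3–B4, B4–B5, B5–B6
The largest bag has 2 vertices, giving width 1; this decomposition certifies tw(G) ≤ 1. Since G has at least one edge (e.g. d–g), it is not an edgeless graph, so tw(G) ≥ 1. Hence tw(G) = 1 exactly.

1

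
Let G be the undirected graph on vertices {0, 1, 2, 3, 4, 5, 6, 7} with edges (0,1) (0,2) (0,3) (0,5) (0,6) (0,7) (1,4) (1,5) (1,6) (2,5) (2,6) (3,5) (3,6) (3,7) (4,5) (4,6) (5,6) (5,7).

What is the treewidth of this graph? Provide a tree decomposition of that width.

The largest bag has 4 vertices, giving width 3; this decomposition certifies tw(G) ≤ 3. Conversely, {0, 1, 5, 6} is a clique of size 4, and the vertices of any clique must share a bag in every tree decomposition; so some bag has ≥ 4 vertices and tw(G) ≥ 3. Therefore the treewidth is 3.

Treewidth 3.
One optimal decomposition is:
Bags: B1 = {0, 2, 5, 6}  B2 = {0, 1, 5, 6}  B3 = {0, 3, 5, 6}  B4 = {0, 3, 5, 7}  B5 = {1, 4, 5, 6}
Tree: B1–B2, B1–B3, B3–B4, B2–B5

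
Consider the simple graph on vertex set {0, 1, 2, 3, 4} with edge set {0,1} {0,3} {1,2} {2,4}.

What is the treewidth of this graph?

A width-1 tree decomposition is:
Bags: B1 = {2, 4}  B2 = {1, 2}  B3 = {0, 1}  B4 = {0, 3}
Tree: B1–B2, B2–B3, B3–B4
Every bag has size at most 2, so the width is 2 − 1 = 1 and tw(G) ≤ 1. Any graph with an edge has treewidth ≥ 1, and G has the edge 4–2. Therefore the treewidth is 1.

1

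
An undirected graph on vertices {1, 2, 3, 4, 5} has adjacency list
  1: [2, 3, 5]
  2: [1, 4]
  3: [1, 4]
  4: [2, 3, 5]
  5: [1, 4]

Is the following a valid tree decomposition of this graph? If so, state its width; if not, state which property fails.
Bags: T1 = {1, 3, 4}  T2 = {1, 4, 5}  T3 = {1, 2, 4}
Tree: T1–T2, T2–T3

Yes; width 2.

Vertex coverage: the bags together contain {1, 2, 3, 4, 5}, the full vertex set. Edge coverage: each edge of G has both endpoints in at least one bag. Running intersection: for every vertex, the bags containing it form a connected subtree. All three properties hold, so this is a valid tree decomposition of width max|bag| − 1 = 2, and hence tw(G) ≤ 2.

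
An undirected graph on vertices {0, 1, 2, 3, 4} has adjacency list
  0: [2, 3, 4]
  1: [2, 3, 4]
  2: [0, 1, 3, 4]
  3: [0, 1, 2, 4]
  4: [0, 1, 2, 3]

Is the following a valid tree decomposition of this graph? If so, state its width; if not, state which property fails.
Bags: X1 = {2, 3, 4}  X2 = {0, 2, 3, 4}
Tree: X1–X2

A tree decomposition must satisfy three properties: every vertex lies in some bag; for every edge, both endpoints lie together in some bag; and for every vertex, the bags containing it form a connected subtree. Here vertex 1 appears in no bag, so the decomposition is invalid.

No — vertex 1 appears in no bag.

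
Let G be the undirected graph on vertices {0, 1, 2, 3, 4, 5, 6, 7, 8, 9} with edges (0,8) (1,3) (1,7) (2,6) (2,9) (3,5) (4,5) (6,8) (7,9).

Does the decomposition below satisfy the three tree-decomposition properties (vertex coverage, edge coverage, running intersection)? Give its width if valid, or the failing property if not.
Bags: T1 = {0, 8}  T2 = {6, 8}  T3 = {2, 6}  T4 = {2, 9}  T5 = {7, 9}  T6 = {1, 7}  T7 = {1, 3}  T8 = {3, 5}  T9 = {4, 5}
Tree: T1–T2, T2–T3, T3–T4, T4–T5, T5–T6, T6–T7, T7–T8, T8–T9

Every vertex of G appears in some bag (union = {0, 1, 2, 3, 4, 5, 6, 7, 8, 9}); every edge is covered by a bag; and for each vertex v the set of bags containing v is connected in the bag tree. The decomposition is therefore valid. The largest bag has 2 vertices, so the width is 1.

Yes; width 1.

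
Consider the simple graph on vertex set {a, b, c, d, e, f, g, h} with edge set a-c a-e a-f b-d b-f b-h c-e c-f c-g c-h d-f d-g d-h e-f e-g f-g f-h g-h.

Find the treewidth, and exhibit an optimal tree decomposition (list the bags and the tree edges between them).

Each bag holds 4 vertices, so the decomposition has width 3, which upper-bounds the treewidth. Conversely, {c, e, f, g} is a clique of size 4, and the vertices of any clique must share a bag in every tree decomposition; so some bag has ≥ 4 vertices and tw(G) ≥ 3. Hence tw(G) = 3 exactly.

Treewidth 3.
One such decomposition:
Bags: B1 = {c, e, f, g}  B2 = {a, c, e, f}  B3 = {c, f, g, h}  B4 = {d, f, g, h}  B5 = {b, d, f, h}
Tree: B1–B2, B1–B3, B3–B4, B4–B5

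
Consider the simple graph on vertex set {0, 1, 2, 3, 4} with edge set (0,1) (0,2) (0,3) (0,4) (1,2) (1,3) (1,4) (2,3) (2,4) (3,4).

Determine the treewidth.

A width-4 tree decomposition is:
Bags: B1 = {0, 1, 2, 3, 4}
Tree: (single bag)
A single bag containing all 5 vertices is trivially a valid decomposition of width 4. On the other hand G contains the 5-clique {0, 1, 2, 3, 4}. A clique must lie in a single bag of any decomposition, so no decomposition can have width below 4. The upper and lower bounds meet at 4, so that is the treewidth.

4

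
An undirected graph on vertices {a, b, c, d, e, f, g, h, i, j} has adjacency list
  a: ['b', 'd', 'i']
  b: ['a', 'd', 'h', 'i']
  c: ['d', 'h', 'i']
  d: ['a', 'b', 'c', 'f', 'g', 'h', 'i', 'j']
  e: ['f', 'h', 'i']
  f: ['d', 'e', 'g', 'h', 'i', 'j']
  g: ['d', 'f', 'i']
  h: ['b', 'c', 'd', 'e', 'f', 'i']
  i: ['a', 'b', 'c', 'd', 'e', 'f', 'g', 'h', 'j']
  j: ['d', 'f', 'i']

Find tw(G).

A width-3 tree decomposition is:
Bags: B1 = {c, d, h, i}  B2 = {d, f, h, i}  B3 = {d, f, g, i}  B4 = {d, f, i, j}  B5 = {b, d, h, i}  B6 = {a, b, d, i}  B7 = {e, f, h, i}
Tree: B1–B2, B2–B3, B3–B4, B1–B5, B5–B6, B2–B7
Each bag holds 4 vertices, so the decomposition has width 3, which upper-bounds the treewidth. On the other hand G contains the 4-clique {a, b, d, i}. A clique must lie in a single bag of any decomposition, so no decomposition can have width below 3. Hence tw(G) = 3 exactly.

3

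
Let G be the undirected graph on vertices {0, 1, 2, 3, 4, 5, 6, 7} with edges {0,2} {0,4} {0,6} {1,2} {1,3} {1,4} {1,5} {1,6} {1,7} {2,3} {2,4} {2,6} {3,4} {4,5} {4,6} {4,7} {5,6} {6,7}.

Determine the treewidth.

A width-3 tree decomposition is:
Bags: B1 = {1, 4, 6, 7}  B2 = {1, 2, 4, 6}  B3 = {1, 2, 3, 4}  B4 = {0, 2, 4, 6}  B5 = {1, 4, 5, 6}
Tree: B1–B2, B2–B3, B2–B4, B1–B5
Each bag holds 4 vertices, so the decomposition has width 3, which upper-bounds the treewidth. On the other hand G contains the 4-clique {0, 2, 4, 6}. A clique must lie in a single bag of any decomposition, so no decomposition can have width below 3. Hence tw(G) = 3 exactly.

3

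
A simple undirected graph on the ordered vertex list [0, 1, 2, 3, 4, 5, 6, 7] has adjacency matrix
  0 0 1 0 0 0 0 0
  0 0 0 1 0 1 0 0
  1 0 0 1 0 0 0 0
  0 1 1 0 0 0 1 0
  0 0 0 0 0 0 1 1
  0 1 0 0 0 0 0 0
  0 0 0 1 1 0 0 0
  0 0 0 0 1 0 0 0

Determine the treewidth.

1

A width-1 tree decomposition is:
Bags: B1 = {3, 6}  B2 = {4, 6}  B3 = {1, 3}  B4 = {1, 5}  B5 = {4, 7}  B6 = {2, 3}  B7 = {0, 2}
Tree: B1–B2, B1–B3, B3–B4, B2–B5, B1–B6, B6–B7
Each bag holds 2 vertices, so the decomposition has width 1, which upper-bounds the treewidth. Since G has at least one edge (e.g. 3–6), it is not an edgeless graph, so tw(G) ≥ 1. Hence tw(G) = 1 exactly.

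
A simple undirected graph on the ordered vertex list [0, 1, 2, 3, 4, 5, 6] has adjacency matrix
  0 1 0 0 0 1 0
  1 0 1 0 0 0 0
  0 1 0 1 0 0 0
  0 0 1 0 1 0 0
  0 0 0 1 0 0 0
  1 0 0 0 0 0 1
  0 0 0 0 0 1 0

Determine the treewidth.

1

A width-1 tree decomposition is:
Bags: B1 = {3, 4}  B2 = {2, 3}  B3 = {1, 2}  B4 = {0, 1}  B5 = {0, 5}  B6 = {5, 6}
Tree: B1–B2, B2–B3, B3–B4, B4–B5, B5–B6
Each bag holds 2 vertices, so the decomposition has width 1, which upper-bounds the treewidth. Any graph with an edge has treewidth ≥ 1, and G has the edge 4–3. Combining the bounds, tw(G) = 1.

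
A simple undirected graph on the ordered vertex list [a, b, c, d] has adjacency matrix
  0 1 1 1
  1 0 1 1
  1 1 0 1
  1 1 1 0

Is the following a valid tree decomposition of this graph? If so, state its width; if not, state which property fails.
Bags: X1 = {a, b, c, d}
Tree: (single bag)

Yes; width 3.

Checking the three conditions: (i) the bags cover all of {a, b, c, d}; (ii) for each edge, some bag contains both endpoints; (iii) the bags containing any fixed vertex form a subtree. All hold, so the decomposition is valid with width 4 − 1 = 3.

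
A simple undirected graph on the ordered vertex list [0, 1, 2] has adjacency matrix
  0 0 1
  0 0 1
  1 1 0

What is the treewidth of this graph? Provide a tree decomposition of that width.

Treewidth 1.
One optimal decomposition is:
Bags: B1 = {1, 2}  B2 = {0, 2}
Tree: B1–B2

Every bag has size at most 2, so the width is 2 − 1 = 1 and tw(G) ≤ 1. G has an edge, so its treewidth is at least 1. Therefore the treewidth is 1.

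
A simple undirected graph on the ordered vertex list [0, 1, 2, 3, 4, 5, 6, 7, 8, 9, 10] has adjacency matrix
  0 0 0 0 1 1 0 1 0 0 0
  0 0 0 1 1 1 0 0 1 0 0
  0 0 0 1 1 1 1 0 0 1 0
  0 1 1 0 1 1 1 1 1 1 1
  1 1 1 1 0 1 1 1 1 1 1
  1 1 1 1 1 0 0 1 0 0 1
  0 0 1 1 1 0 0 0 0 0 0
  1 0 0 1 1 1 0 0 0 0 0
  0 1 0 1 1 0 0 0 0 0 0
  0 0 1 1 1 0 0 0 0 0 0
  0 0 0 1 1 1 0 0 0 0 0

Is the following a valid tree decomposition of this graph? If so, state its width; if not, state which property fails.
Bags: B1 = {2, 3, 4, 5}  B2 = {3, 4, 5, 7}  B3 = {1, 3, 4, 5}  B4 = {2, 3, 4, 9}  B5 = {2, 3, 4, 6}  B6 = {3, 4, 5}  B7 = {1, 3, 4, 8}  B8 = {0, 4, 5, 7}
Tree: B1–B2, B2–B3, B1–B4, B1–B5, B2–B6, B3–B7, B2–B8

No — vertex 10 appears in no bag.

A tree decomposition must satisfy three properties: every vertex lies in some bag; for every edge, both endpoints lie together in some bag; and for every vertex, the bags containing it form a connected subtree. Here vertex 10 appears in no bag, so the decomposition is invalid.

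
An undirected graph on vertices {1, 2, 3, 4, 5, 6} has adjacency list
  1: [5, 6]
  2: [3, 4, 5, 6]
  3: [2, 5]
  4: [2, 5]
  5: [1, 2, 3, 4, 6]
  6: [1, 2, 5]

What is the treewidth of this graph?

2

A width-2 tree decomposition is:
Bags: B1 = {2, 5, 6}  B2 = {2, 4, 5}  B3 = {2, 3, 5}  B4 = {1, 5, 6}
Tree: B1–B2, B2–B3, B1–B4
Each bag holds 3 vertices, so the decomposition has width 2, which upper-bounds the treewidth. On the other hand G contains the 3-clique {1, 5, 6}. A clique must lie in a single bag of any decomposition, so no decomposition can have width below 2. Therefore the treewidth is 2.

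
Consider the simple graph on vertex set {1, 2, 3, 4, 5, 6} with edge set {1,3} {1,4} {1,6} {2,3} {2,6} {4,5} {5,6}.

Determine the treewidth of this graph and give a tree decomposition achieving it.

Treewidth 2.
One such decomposition:
Bags: B1 = {1, 4, 5}  B2 = {1, 5, 6}  B3 = {1, 3, 6}  B4 = {2, 3, 6}
Tree: B1–B2, B2–B3, B3–B4

Every bag has size at most 3, so the width is 3 − 1 = 2 and tw(G) ≤ 2. The edges 4–5–6–1–4 form a cycle, so G is not a tree and its treewidth is at least 2. The upper and lower bounds meet at 2, so that is the treewidth.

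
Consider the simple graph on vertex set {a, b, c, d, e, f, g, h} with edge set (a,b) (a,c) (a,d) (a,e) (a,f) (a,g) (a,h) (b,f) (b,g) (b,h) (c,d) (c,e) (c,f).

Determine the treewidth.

A width-2 tree decomposition is:
Bags: B1 = {a, c, f}  B2 = {a, c, d}  B3 = {a, b, f}  B4 = {a, c, e}  B5 = {a, b, h}  B6 = {a, b, g}
Tree: B1–B2, B1–B3, B2–B4, B3–B5, B3–B6
Every bag has size at most 3, so the width is 3 − 1 = 2 and tw(G) ≤ 2. On the other hand G contains the 3-clique {a, c, d}. A clique must lie in a single bag of any decomposition, so no decomposition can have width below 2. The upper and lower bounds meet at 2, so that is the treewidth.

2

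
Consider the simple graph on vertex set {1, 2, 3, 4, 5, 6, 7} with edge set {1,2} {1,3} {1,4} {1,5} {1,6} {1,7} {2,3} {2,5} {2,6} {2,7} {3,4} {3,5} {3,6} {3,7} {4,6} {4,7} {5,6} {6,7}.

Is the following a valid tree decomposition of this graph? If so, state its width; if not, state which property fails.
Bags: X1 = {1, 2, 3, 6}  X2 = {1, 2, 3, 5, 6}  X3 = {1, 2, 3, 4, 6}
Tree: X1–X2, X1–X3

No — vertex 7 appears in no bag.

A tree decomposition must satisfy three properties: every vertex lies in some bag; for every edge, both endpoints lie together in some bag; and for every vertex, the bags containing it form a connected subtree. Here vertex 7 appears in no bag, so the decomposition is invalid.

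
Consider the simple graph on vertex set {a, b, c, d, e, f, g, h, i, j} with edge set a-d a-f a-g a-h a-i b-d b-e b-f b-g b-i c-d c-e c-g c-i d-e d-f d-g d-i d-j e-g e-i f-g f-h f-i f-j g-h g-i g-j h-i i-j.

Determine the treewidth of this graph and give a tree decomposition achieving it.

The largest bag has 5 vertices, giving width 4; this decomposition certifies tw(G) ≤ 4. On the other hand G contains the 5-clique {c, d, e, g, i}. A clique must lie in a single bag of any decomposition, so no decomposition can have width below 4. The upper and lower bounds meet at 4, so that is the treewidth.

Treewidth 4.
One such decomposition:
Bags: B1 = {b, d, f, g, i}  B2 = {b, d, e, g, i}  B3 = {a, d, f, g, i}  B4 = {c, d, e, g, i}  B5 = {d, f, g, i, j}  B6 = {a, f, g, h, i}
Tree: B1–B2, B1–B3, B2–B4, B3–B5, B3–B6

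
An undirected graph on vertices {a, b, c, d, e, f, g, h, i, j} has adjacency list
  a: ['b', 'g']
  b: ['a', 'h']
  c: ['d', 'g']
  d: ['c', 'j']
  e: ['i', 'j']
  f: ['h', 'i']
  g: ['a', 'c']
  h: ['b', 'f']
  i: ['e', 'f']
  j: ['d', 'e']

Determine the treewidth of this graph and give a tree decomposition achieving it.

Each bag holds 3 vertices, so the decomposition has width 2, which upper-bounds the treewidth. The edges b–h–f–i–e–j–d–c–g–a–b form a cycle, so G is not a tree and its treewidth is at least 2. The upper and lower bounds meet at 2, so that is the treewidth.

Treewidth 2.
One such decomposition:
Bags: B1 = {b, f, h}  B2 = {b, f, i}  B3 = {b, e, i}  B4 = {b, e, j}  B5 = {b, d, j}  B6 = {b, c, d}  B7 = {b, c, g}  B8 = {a, b, g}
Tree: B1–B2, B2–B3, B3–B4, B4–B5, B5–B6, B6–B7, B7–B8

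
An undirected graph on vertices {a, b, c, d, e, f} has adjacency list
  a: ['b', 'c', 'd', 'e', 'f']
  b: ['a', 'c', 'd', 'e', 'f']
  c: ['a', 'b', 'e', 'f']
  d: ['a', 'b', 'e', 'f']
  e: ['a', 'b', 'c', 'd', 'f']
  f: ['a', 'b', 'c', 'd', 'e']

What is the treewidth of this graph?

4

A width-4 tree decomposition is:
Bags: B1 = {a, b, c, e, f}  B2 = {a, b, d, e, f}
Tree: B1–B2
Every bag has size at most 5, so the width is 5 − 1 = 4 and tw(G) ≤ 4. On the other hand G contains the 5-clique {a, b, d, e, f}. A clique must lie in a single bag of any decomposition, so no decomposition can have width below 4. Hence tw(G) = 4 exactly.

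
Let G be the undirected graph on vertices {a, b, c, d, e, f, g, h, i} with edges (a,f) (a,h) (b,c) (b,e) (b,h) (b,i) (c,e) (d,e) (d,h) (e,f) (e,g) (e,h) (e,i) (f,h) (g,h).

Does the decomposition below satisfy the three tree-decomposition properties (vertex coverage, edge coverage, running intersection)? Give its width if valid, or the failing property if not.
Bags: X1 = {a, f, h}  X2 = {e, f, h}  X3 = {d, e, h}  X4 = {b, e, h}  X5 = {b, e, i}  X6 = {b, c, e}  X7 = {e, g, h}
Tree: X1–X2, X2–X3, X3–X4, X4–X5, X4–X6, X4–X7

Yes; width 2.

Checking the three conditions: (i) the bags cover all of {a, b, c, d, e, f, g, h, i}; (ii) for each edge, some bag contains both endpoints; (iii) the bags containing any fixed vertex form a subtree. All hold, so the decomposition is valid with width 3 − 1 = 2.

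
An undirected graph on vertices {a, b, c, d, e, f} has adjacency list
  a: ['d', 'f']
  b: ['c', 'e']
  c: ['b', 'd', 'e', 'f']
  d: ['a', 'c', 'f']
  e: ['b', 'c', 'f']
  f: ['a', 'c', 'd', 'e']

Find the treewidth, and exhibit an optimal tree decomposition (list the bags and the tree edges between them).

Treewidth 2.
Bags: B1 = {c, e, f}  B2 = {b, c, e}  B3 = {c, d, f}  B4 = {a, d, f}
Tree: B1–B2, B1–B3, B3–B4

Each bag holds 3 vertices, so the decomposition has width 2, which upper-bounds the treewidth. On the other hand G contains the 3-clique {c, d, f}. A clique must lie in a single bag of any decomposition, so no decomposition can have width below 2. Combining the bounds, tw(G) = 2.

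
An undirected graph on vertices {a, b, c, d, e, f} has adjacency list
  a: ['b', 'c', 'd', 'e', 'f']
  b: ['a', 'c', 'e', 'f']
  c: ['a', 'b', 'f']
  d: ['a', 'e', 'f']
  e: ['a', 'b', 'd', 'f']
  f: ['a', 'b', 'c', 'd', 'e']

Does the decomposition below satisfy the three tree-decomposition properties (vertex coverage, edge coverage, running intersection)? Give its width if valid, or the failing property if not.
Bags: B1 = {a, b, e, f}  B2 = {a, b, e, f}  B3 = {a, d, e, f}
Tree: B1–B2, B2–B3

No — vertex c appears in no bag.

A tree decomposition must satisfy three properties: every vertex lies in some bag; for every edge, both endpoints lie together in some bag; and for every vertex, the bags containing it form a connected subtree. Here vertex c appears in no bag, so the decomposition is invalid.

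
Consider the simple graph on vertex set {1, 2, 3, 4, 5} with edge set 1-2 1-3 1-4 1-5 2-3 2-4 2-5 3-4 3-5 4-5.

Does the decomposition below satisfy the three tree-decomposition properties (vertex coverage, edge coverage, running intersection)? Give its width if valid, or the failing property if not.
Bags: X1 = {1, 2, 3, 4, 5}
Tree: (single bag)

Vertex coverage: the bags together contain {1, 2, 3, 4, 5}, the full vertex set. Edge coverage: each edge of G has both endpoints in at least one bag. Running intersection: for every vertex, the bags containing it form a connected subtree. All three properties hold, so this is a valid tree decomposition of width max|bag| − 1 = 4, and hence tw(G) ≤ 4.

Yes; width 4.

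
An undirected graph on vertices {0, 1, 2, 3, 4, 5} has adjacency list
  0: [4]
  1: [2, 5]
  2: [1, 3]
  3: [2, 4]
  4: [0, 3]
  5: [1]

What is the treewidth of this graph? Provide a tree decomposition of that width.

Treewidth 1.
One such decomposition:
Bags: B1 = {1, 5}  B2 = {1, 2}  B3 = {2, 3}  B4 = {3, 4}  B5 = {0, 4}
Tree: B1–B2, B2–B3, B3–B4, B4–B5

Every bag has size at most 2, so the width is 2 − 1 = 1 and tw(G) ≤ 1. G has an edge, so its treewidth is at least 1. Therefore the treewidth is 1.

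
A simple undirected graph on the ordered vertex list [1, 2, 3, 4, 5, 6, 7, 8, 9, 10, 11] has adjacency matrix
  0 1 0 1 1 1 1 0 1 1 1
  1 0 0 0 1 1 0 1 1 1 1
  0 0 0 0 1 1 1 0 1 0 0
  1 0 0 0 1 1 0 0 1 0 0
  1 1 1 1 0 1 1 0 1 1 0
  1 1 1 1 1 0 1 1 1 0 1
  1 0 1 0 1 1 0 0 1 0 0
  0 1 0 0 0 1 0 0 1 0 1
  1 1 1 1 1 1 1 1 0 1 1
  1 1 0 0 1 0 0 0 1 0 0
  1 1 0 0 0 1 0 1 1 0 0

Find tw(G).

4

A width-4 tree decomposition is:
Bags: B1 = {1, 4, 5, 6, 9}  B2 = {1, 2, 5, 6, 9}  B3 = {1, 2, 6, 9, 11}  B4 = {1, 5, 6, 7, 9}  B5 = {1, 2, 5, 9, 10}  B6 = {2, 6, 8, 9, 11}  B7 = {3, 5, 6, 7, 9}
Tree: B1–B2, B2–B3, B1–B4, B2–B5, B3–B6, B4–B7
The largest bag has 5 vertices, giving width 4; this decomposition certifies tw(G) ≤ 4. For the lower bound, the 5 vertices {1, 2, 5, 9, 10} are pairwise adjacent, and any tree decomposition puts a clique entirely inside one bag — forcing width ≥ 4. Hence tw(G) = 4 exactly.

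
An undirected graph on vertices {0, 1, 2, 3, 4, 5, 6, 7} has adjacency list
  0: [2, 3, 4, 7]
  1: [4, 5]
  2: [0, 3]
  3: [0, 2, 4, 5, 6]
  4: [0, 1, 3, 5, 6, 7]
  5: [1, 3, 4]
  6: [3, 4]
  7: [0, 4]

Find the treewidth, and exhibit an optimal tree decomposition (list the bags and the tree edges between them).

Treewidth 2.
Bags: B1 = {0, 2, 3}  B2 = {0, 3, 4}  B3 = {3, 4, 5}  B4 = {3, 4, 6}  B5 = {1, 4, 5}  B6 = {0, 4, 7}
Tree: B1–B2, B2–B3, B2–B4, B3–B5, B2–B6

Every bag has size at most 3, so the width is 3 − 1 = 2 and tw(G) ≤ 2. For the lower bound, the 3 vertices {0, 2, 3} are pairwise adjacent, and any tree decomposition puts a clique entirely inside one bag — forcing width ≥ 2. Hence tw(G) = 2 exactly.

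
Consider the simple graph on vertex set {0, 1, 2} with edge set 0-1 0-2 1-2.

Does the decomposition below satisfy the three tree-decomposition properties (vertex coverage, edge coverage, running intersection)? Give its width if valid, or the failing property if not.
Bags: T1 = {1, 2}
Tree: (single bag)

A tree decomposition must satisfy three properties: every vertex lies in some bag; for every edge, both endpoints lie together in some bag; and for every vertex, the bags containing it form a connected subtree. Here vertex 0 appears in no bag, so the decomposition is invalid.

No — vertex 0 appears in no bag.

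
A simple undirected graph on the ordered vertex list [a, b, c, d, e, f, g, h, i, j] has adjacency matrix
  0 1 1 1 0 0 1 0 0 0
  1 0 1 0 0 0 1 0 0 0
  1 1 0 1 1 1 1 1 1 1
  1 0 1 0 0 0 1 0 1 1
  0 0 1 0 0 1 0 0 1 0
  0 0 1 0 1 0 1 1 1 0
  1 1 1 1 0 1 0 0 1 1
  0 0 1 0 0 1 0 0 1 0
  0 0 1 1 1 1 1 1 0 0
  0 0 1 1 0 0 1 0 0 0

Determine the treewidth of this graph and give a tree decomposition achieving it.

Treewidth 3.
Bags: B1 = {c, d, g, i}  B2 = {c, f, g, i}  B3 = {a, c, d, g}  B4 = {c, e, f, i}  B5 = {c, d, g, j}  B6 = {c, f, h, i}  B7 = {a, b, c, g}
Tree: B1–B2, B1–B3, B2–B4, B1–B5, B4–B6, B3–B7

Each bag holds 4 vertices, so the decomposition has width 3, which upper-bounds the treewidth. For the lower bound, the 4 vertices {c, d, g, j} are pairwise adjacent, and any tree decomposition puts a clique entirely inside one bag — forcing width ≥ 3. Therefore the treewidth is 3.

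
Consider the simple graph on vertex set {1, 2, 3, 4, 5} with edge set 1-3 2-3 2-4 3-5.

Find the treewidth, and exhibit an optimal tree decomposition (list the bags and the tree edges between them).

Treewidth 1.
One optimal decomposition is:
Bags: B1 = {2, 4}  B2 = {2, 3}  B3 = {3, 5}  B4 = {1, 3}
Tree: B1–B2, B2–B3, B3–B4

Every bag has size at most 2, so the width is 2 − 1 = 1 and tw(G) ≤ 1. G has an edge, so its treewidth is at least 1. Combining the bounds, tw(G) = 1.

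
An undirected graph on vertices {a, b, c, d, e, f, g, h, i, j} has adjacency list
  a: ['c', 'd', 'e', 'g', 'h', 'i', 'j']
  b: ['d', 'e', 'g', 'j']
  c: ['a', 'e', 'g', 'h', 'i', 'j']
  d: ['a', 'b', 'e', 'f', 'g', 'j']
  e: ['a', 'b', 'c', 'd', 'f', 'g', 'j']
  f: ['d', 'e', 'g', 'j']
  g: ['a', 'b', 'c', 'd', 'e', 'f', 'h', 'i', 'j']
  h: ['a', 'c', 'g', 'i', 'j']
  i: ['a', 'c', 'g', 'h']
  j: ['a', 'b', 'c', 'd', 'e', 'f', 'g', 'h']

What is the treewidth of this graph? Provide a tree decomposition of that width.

The largest bag has 5 vertices, giving width 4; this decomposition certifies tw(G) ≤ 4. On the other hand G contains the 5-clique {d, e, f, g, j}. A clique must lie in a single bag of any decomposition, so no decomposition can have width below 4. Hence tw(G) = 4 exactly.

Treewidth 4.
One such decomposition:
Bags: B1 = {d, e, f, g, j}  B2 = {a, d, e, g, j}  B3 = {a, c, e, g, j}  B4 = {a, c, g, h, j}  B5 = {a, c, g, h, i}  B6 = {b, d, e, g, j}
Tree: B1–B2, B2–B3, B3–B4, B4–B5, B2–B6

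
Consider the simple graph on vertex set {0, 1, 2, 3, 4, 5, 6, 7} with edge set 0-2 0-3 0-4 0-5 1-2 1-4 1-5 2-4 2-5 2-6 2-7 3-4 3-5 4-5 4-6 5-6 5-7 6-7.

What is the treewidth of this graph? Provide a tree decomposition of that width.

The largest bag has 4 vertices, giving width 3; this decomposition certifies tw(G) ≤ 3. For the lower bound, the 4 vertices {0, 2, 4, 5} are pairwise adjacent, and any tree decomposition puts a clique entirely inside one bag — forcing width ≥ 3. Hence tw(G) = 3 exactly.

Treewidth 3.
One optimal decomposition is:
Bags: B1 = {0, 3, 4, 5}  B2 = {0, 2, 4, 5}  B3 = {1, 2, 4, 5}  B4 = {2, 4, 5, 6}  B5 = {2, 5, 6, 7}
Tree: B1–B2, B2–B3, B2–B4, B4–B5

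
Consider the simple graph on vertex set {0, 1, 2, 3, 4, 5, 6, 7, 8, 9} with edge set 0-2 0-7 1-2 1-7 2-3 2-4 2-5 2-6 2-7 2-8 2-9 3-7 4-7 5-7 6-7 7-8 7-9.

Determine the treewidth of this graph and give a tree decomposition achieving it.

Each bag holds 3 vertices, so the decomposition has width 2, which upper-bounds the treewidth. On the other hand G contains the 3-clique {0, 2, 7}. A clique must lie in a single bag of any decomposition, so no decomposition can have width below 2. Combining the bounds, tw(G) = 2.

Treewidth 2.
One optimal decomposition is:
Bags: B1 = {1, 2, 7}  B2 = {2, 4, 7}  B3 = {2, 7, 8}  B4 = {2, 6, 7}  B5 = {2, 3, 7}  B6 = {2, 7, 9}  B7 = {0, 2, 7}  B8 = {2, 5, 7}
Tree: B1–B2, B1–B3, B1–B4, B2–B5, B1–B6, B3–B7, B5–B8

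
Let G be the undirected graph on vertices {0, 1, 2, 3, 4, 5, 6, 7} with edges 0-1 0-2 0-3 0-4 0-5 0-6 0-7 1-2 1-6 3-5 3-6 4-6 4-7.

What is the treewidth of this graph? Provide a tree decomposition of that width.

Treewidth 2.
Bags: B1 = {0, 3, 6}  B2 = {0, 4, 6}  B3 = {0, 3, 5}  B4 = {0, 1, 6}  B5 = {0, 1, 2}  B6 = {0, 4, 7}
Tree: B1–B2, B1–B3, B2–B4, B4–B5, B2–B6

Every bag has size at most 3, so the width is 3 − 1 = 2 and tw(G) ≤ 2. Conversely, {0, 1, 2} is a clique of size 3, and the vertices of any clique must share a bag in every tree decomposition; so some bag has ≥ 3 vertices and tw(G) ≥ 2. Therefore the treewidth is 2.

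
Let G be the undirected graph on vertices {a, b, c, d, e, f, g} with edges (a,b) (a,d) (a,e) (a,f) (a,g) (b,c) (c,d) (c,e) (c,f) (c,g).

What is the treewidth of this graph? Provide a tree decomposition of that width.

Each bag holds 3 vertices, so the decomposition has width 2, which upper-bounds the treewidth. Since a–f–c–b–a is a cycle in G, G is not acyclic. Forests are exactly the graphs of treewidth ≤ 1, so tw(G) ≥ 2. Hence tw(G) = 2 exactly.

Treewidth 2.
One such decomposition:
Bags: B1 = {a, c, f}  B2 = {a, b, c}  B3 = {a, c, d}  B4 = {a, c, g}  B5 = {a, c, e}
Tree: B1–B2, B2–B3, B3–B4, B4–B5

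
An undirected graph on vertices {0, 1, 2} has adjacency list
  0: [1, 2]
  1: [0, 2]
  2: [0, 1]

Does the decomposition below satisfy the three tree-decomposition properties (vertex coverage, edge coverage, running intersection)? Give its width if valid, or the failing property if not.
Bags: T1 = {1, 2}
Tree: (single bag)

No — vertex 0 appears in no bag.

A tree decomposition must satisfy three properties: every vertex lies in some bag; for every edge, both endpoints lie together in some bag; and for every vertex, the bags containing it form a connected subtree. Here vertex 0 appears in no bag, so the decomposition is invalid.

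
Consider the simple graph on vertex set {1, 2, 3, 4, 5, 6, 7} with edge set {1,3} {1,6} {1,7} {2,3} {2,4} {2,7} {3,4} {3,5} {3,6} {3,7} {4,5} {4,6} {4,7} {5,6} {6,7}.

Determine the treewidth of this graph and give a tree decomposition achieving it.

Treewidth 3.
One optimal decomposition is:
Bags: B1 = {3, 4, 6, 7}  B2 = {2, 3, 4, 7}  B3 = {3, 4, 5, 6}  B4 = {1, 3, 6, 7}
Tree: B1–B2, B1–B3, B1–B4

The largest bag has 4 vertices, giving width 3; this decomposition certifies tw(G) ≤ 3. On the other hand G contains the 4-clique {1, 3, 6, 7}. A clique must lie in a single bag of any decomposition, so no decomposition can have width below 3. Combining the bounds, tw(G) = 3.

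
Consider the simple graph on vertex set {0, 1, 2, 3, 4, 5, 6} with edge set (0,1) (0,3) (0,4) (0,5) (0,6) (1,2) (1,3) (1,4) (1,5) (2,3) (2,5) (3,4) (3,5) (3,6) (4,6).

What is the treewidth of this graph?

3

A width-3 tree decomposition is:
Bags: B1 = {0, 1, 3, 4}  B2 = {0, 1, 3, 5}  B3 = {0, 3, 4, 6}  B4 = {1, 2, 3, 5}
Tree: B1–B2, B1–B3, B2–B4
Each bag holds 4 vertices, so the decomposition has width 3, which upper-bounds the treewidth. Conversely, {0, 1, 3, 4} is a clique of size 4, and the vertices of any clique must share a bag in every tree decomposition; so some bag has ≥ 4 vertices and tw(G) ≥ 3. Therefore the treewidth is 3.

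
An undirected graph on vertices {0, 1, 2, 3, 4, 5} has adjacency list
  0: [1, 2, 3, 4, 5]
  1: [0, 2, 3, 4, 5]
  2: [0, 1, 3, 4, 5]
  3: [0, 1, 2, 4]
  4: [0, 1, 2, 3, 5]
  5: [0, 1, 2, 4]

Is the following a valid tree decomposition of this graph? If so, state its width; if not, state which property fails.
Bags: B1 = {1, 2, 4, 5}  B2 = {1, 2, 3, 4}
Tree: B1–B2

A tree decomposition must satisfy three properties: every vertex lies in some bag; for every edge, both endpoints lie together in some bag; and for every vertex, the bags containing it form a connected subtree. Here vertex 0 appears in no bag, so the decomposition is invalid.

No — vertex 0 appears in no bag.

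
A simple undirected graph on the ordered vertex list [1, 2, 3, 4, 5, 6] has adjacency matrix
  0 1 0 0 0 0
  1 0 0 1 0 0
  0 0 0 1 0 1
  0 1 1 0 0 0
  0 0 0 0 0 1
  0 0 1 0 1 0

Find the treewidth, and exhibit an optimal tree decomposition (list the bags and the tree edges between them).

Treewidth 1.
One optimal decomposition is:
Bags: B1 = {1, 2}  B2 = {2, 4}  B3 = {3, 4}  B4 = {3, 6}  B5 = {5, 6}
Tree: B1–B2, B2–B3, B3–B4, B4–B5

Each bag holds 2 vertices, so the decomposition has width 1, which upper-bounds the treewidth. Any graph with an edge has treewidth ≥ 1, and G has the edge 1–2. Hence tw(G) = 1 exactly.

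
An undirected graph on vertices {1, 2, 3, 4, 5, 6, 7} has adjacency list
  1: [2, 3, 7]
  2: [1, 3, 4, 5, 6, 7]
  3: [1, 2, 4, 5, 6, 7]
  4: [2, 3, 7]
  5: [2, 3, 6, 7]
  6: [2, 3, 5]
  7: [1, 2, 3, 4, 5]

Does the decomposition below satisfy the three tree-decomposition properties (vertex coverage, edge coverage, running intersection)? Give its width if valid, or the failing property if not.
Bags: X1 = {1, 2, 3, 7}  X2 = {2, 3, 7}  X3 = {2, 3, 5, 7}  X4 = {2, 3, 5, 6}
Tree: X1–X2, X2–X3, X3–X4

A tree decomposition must satisfy three properties: every vertex lies in some bag; for every edge, both endpoints lie together in some bag; and for every vertex, the bags containing it form a connected subtree. Here vertex 4 appears in no bag, so the decomposition is invalid.

No — vertex 4 appears in no bag.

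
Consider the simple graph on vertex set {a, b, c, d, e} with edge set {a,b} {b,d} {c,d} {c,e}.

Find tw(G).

A width-1 tree decomposition is:
Bags: B1 = {c, e}  B2 = {c, d}  B3 = {b, d}  B4 = {a, b}
Tree: B1–B2, B2–B3, B3–B4
Each bag holds 2 vertices, so the decomposition has width 1, which upper-bounds the treewidth. Since G has at least one edge (e.g. e–c), it is not an edgeless graph, so tw(G) ≥ 1. Therefore the treewidth is 1.

1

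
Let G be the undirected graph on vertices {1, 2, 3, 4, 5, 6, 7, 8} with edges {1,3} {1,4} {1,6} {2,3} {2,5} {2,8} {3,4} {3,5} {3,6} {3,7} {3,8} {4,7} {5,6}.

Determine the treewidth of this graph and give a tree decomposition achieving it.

Treewidth 2.
Bags: B1 = {1, 3, 4}  B2 = {1, 3, 6}  B3 = {3, 5, 6}  B4 = {2, 3, 5}  B5 = {3, 4, 7}  B6 = {2, 3, 8}
Tree: B1–B2, B2–B3, B3–B4, B1–B5, B4–B6

The largest bag has 3 vertices, giving width 2; this decomposition certifies tw(G) ≤ 2. Conversely, {1, 3, 4} is a clique of size 3, and the vertices of any clique must share a bag in every tree decomposition; so some bag has ≥ 3 vertices and tw(G) ≥ 2. Hence tw(G) = 2 exactly.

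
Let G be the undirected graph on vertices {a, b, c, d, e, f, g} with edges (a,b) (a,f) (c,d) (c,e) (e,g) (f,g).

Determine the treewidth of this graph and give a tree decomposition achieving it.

Treewidth 1.
One optimal decomposition is:
Bags: B1 = {c, d}  B2 = {c, e}  B3 = {e, g}  B4 = {f, g}  B5 = {a, f}  B6 = {a, b}
Tree: B1–B2, B2–B3, B3–B4, B4–B5, B5–B6

Each bag holds 2 vertices, so the decomposition has width 1, which upper-bounds the treewidth. Any graph with an edge has treewidth ≥ 1, and G has the edge d–c. Therefore the treewidth is 1.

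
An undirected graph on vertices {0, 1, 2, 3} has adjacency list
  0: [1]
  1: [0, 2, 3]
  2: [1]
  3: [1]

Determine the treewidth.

A width-1 tree decomposition is:
Bags: B1 = {1, 3}  B2 = {0, 1}  B3 = {1, 2}
Tree: B1–B2, B2–B3
Every bag has size at most 2, so the width is 2 − 1 = 1 and tw(G) ≤ 1. Any graph with an edge has treewidth ≥ 1, and G has the edge 1–3. The upper and lower bounds meet at 1, so that is the treewidth.

1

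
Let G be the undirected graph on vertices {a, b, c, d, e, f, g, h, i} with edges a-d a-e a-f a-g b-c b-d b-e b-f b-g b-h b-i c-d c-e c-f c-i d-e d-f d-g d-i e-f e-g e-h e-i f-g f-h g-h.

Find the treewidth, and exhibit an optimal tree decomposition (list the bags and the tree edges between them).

Every bag has size at most 5, so the width is 5 − 1 = 4 and tw(G) ≤ 4. Conversely, {a, d, e, f, g} is a clique of size 5, and the vertices of any clique must share a bag in every tree decomposition; so some bag has ≥ 5 vertices and tw(G) ≥ 4. Combining the bounds, tw(G) = 4.

Treewidth 4.
One such decomposition:
Bags: B1 = {b, d, e, f, g}  B2 = {b, c, d, e, f}  B3 = {a, d, e, f, g}  B4 = {b, c, d, e, i}  B5 = {b, e, f, g, h}
Tree: B1–B2, B1–B3, B2–B4, B1–B5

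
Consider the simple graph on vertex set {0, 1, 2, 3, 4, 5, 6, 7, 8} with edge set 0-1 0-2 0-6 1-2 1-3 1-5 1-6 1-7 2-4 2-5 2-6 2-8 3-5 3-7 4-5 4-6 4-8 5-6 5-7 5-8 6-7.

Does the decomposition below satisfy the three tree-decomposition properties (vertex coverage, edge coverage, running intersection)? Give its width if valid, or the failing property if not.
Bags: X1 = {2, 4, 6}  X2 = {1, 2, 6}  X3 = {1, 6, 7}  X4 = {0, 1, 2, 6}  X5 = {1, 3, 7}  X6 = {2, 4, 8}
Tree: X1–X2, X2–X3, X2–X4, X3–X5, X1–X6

No — vertex 5 appears in no bag.

A tree decomposition must satisfy three properties: every vertex lies in some bag; for every edge, both endpoints lie together in some bag; and for every vertex, the bags containing it form a connected subtree. Here vertex 5 appears in no bag, so the decomposition is invalid.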